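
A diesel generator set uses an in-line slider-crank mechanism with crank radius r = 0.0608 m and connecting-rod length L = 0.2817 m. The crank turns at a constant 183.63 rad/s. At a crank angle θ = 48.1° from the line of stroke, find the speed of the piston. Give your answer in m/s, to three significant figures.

ω = 183.6 rad/s
For an in-line slider-crank, x = r cosθ + √(L² − r² sin²θ), so v = −rω sinθ·[1 + r cosθ/√(L² − r² sin²θ)].
With r = 0.0608 m, L = 0.2817 m, θ = 48.1°: √(L² − r² sin²θ) = 0.27804 m.
v = −0.0608·183.6·0.74431·[1 + 0.0608·0.66783/0.27804] = -9.5236 m/s.
|v| = 9.5236 m/s.

9.52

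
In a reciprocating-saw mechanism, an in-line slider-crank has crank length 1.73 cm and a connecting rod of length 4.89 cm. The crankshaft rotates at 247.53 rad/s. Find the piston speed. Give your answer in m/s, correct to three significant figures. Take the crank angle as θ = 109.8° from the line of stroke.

ω = 247.5 rad/s
For an in-line slider-crank, x = r cosθ + √(L² − r² sin²θ), so v = −rω sinθ·[1 + r cosθ/√(L² − r² sin²θ)].
With r = 0.0173 m, L = 0.0489 m, θ = 109.8°: √(L² − r² sin²θ) = 0.046111 m.
v = −0.0173·247.5·0.94088·[1 + 0.0173·-0.33874/0.046111] = -3.5171 m/s.
|v| = 3.5171 m/s.

3.52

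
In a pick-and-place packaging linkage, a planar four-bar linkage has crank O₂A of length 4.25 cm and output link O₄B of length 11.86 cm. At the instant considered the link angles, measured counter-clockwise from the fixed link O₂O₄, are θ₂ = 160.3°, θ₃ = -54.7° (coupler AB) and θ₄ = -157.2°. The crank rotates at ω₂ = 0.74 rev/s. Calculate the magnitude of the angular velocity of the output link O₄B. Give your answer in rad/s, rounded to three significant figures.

ω₂ = 4.65 rad/s (from 0.74 rev/s).
Differentiating the loop-closure r₂e^{iθ₂}+r₃e^{iθ₃}=r₁+r₄e^{iθ₄} gives r₂ω₂e^{iθ₂}+r₃ω₃e^{iθ₃}=r₄ω₄e^{iθ₄}.
Eliminating the other unknown: ω₄ = r₂ω₂ sin(θ₂−θ₃) / [r₄ sin(θ₄−θ₃)].
Numerator sine = -0.57358; denominator sine = -0.97630.
Result = 0.0425·4.65·(-0.57358) / (0.1186·(-0.97630)) = +0.97887 rad/s; magnitude 0.97887 rad/s.

0.979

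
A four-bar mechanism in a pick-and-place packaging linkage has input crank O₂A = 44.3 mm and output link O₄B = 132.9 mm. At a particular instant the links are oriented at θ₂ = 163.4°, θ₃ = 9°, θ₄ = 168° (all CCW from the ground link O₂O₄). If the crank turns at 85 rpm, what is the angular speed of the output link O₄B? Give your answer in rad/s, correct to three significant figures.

ω₂ = 8.901 rad/s (from 85 rpm).
Differentiating the loop-closure r₂e^{iθ₂}+r₃e^{iθ₃}=r₁+r₄e^{iθ₄} gives r₂ω₂e^{iθ₂}+r₃ω₃e^{iθ₃}=r₄ω₄e^{iθ₄}.
Eliminating the other unknown: ω₄ = r₂ω₂ sin(θ₂−θ₃) / [r₄ sin(θ₄−θ₃)].
Numerator sine = +0.43209; denominator sine = +0.35837.
Result = 0.0443·8.901·(+0.43209) / (0.1329·(+0.35837)) = +3.5774 rad/s; magnitude 3.5774 rad/s.

3.58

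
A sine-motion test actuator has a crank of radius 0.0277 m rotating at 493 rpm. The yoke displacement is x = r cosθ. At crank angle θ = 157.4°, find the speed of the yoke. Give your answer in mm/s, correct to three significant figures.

550

ω = 51.63 rad/s (from 493 rpm).
x = r cosθ ⇒ ẋ = −rω sinθ.
|v| = rω|sinθ| = 0.0277·51.63·|sin 157.4°| = 0.54957 m/s = 549.57 mm/s.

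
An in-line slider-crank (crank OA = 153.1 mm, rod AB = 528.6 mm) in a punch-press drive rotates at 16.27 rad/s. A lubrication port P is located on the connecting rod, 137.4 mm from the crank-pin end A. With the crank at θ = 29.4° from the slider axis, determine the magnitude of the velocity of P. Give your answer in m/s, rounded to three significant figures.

2.07

ω = 16.27 rad/s.  Crank-pin speed |V_A| = rω = 2.4909 m/s, perpendicular to OA.
Rod angle: sinφ = −(r/L) sinθ ⇒ φ = -8.174°; ω_rod = −rω cosθ/√(L²−r²sin²θ) = -4.1476 rad/s.
V_P = V_A + ω_rod × AP, with AP = 0.1374 m along the rod.
Components: V_Px = −rω sinθ − a·ω_rod·sinφ = -1.3038 m/s;  V_Py = rω cosθ + a·ω_rod·cosφ = +1.6061 m/s.
|V_P| = √(V_Px² + V_Py²) = 2.0687 m/s.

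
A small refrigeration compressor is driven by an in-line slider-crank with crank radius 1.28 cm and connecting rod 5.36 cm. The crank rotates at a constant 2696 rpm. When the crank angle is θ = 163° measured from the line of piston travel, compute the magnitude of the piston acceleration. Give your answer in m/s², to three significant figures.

ω = 2π·2696/60 = 282.3 rad/s
x(θ) = r cosθ + √(L² − r² sin²θ); with ω constant, a = ω²·d²x/dθ².
d²x/dθ² = −r cosθ − r²(cos2θ)/√u − r⁴ sin²2θ/(4u^{3/2}),  u = L² − r² sin²θ = 0.00285895 m².
Substituting r = 0.0128 m, L = 0.0536 m, θ = 163°: d²x/dθ² = +0.0096866 m.
a = ω²·d²x/dθ² = (282.3)²·(+0.0096866) = +772.09 m/s²;  |a| = 772.09 m/s².

772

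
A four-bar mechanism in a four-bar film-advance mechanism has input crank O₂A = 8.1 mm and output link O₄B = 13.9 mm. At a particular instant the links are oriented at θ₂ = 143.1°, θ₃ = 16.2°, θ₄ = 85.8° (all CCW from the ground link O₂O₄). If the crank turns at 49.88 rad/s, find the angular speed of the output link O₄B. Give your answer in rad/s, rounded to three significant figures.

ω₂ = 49.88 rad/s
Differentiating the loop-closure r₂e^{iθ₂}+r₃e^{iθ₃}=r₁+r₄e^{iθ₄} gives r₂ω₂e^{iθ₂}+r₃ω₃e^{iθ₃}=r₄ω₄e^{iθ₄}.
Eliminating the other unknown: ω₄ = r₂ω₂ sin(θ₂−θ₃) / [r₄ sin(θ₄−θ₃)].
Numerator sine = +0.79968; denominator sine = +0.93728.
Result = 0.0081·49.88·(+0.79968) / (0.0139·(+0.93728)) = +24.8 rad/s; magnitude 24.8 rad/s.

24.8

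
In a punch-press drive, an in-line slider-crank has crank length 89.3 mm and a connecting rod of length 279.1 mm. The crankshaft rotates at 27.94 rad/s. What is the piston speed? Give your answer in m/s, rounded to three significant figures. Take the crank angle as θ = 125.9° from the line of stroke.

ω = 27.94 rad/s
For an in-line slider-crank, x = r cosθ + √(L² − r² sin²θ), so v = −rω sinθ·[1 + r cosθ/√(L² − r² sin²θ)].
With r = 0.0893 m, L = 0.2791 m, θ = 125.9°: √(L² − r² sin²θ) = 0.26956 m.
v = −0.0893·27.94·0.81004·[1 + 0.0893·-0.58637/0.26956] = -1.6285 m/s.
|v| = 1.6285 m/s.

1.63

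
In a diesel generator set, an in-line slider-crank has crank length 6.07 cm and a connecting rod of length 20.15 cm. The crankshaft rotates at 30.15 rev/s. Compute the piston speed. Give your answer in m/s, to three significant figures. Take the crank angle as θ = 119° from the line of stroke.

8.53

ω = 2π·30.1 = 189.4 rad/s
For an in-line slider-crank, x = r cosθ + √(L² − r² sin²θ), so v = −rω sinθ·[1 + r cosθ/√(L² − r² sin²θ)].
With r = 0.0607 m, L = 0.2015 m, θ = 119°: √(L² − r² sin²θ) = 0.19438 m.
v = −0.0607·189.4·0.87462·[1 + 0.0607·-0.48481/0.19438] = -8.5346 m/s.
|v| = 8.5346 m/s.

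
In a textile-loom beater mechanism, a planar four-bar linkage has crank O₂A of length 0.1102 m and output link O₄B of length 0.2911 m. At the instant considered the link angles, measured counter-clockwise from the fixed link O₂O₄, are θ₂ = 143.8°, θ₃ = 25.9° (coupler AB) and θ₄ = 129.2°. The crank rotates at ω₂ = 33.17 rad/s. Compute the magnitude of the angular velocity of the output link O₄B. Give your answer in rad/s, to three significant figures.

ω₂ = 33.17 rad/s
Differentiating the loop-closure r₂e^{iθ₂}+r₃e^{iθ₃}=r₁+r₄e^{iθ₄} gives r₂ω₂e^{iθ₂}+r₃ω₃e^{iθ₃}=r₄ω₄e^{iθ₄}.
Eliminating the other unknown: ω₄ = r₂ω₂ sin(θ₂−θ₃) / [r₄ sin(θ₄−θ₃)].
Numerator sine = +0.88377; denominator sine = +0.97318.
Result = 0.1102·33.17·(+0.88377) / (0.2911·(+0.97318)) = +11.403 rad/s; magnitude 11.403 rad/s.

11.4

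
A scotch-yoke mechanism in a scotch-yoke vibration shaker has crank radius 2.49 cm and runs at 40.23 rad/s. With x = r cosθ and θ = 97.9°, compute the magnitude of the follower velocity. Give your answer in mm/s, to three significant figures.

992

ω = 40.23 rad/s
x = r cosθ ⇒ ẋ = −rω sinθ.
|v| = rω|sinθ| = 0.0249·40.23·|sin 97.9°| = 0.99222 m/s = 992.22 mm/s.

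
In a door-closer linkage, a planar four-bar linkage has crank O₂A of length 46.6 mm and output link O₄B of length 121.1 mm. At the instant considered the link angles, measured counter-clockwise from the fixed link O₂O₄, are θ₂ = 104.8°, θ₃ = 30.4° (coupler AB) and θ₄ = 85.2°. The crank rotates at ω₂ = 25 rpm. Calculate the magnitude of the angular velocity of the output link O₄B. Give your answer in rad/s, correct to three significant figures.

ω₂ = 2.618 rad/s (from 25 rpm).
Differentiating the loop-closure r₂e^{iθ₂}+r₃e^{iθ₃}=r₁+r₄e^{iθ₄} gives r₂ω₂e^{iθ₂}+r₃ω₃e^{iθ₃}=r₄ω₄e^{iθ₄}.
Eliminating the other unknown: ω₄ = r₂ω₂ sin(θ₂−θ₃) / [r₄ sin(θ₄−θ₃)].
Numerator sine = +0.96316; denominator sine = +0.81714.
Result = 0.0466·2.618·(+0.96316) / (0.1211·(+0.81714)) = +1.1874 rad/s; magnitude 1.1874 rad/s.

1.19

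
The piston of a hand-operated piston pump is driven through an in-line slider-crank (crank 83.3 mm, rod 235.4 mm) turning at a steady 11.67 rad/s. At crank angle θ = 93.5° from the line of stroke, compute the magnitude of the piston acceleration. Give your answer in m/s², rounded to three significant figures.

4.95

ω = 11.67 rad/s
x(θ) = r cosθ + √(L² − r² sin²θ); with ω constant, a = ω²·d²x/dθ².
d²x/dθ² = −r cosθ − r²(cos2θ)/√u − r⁴ sin²2θ/(4u^{3/2}),  u = L² − r² sin²θ = 0.0485001 m².
Substituting r = 0.0833 m, L = 0.2354 m, θ = 93.5°: d²x/dθ² = +0.036342 m.
a = ω²·d²x/dθ² = (11.67)²·(+0.036342) = +4.9493 m/s²;  |a| = 4.9493 m/s².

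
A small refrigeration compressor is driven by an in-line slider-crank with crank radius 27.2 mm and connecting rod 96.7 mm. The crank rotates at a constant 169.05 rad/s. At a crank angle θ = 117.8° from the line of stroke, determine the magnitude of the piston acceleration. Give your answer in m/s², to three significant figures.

487

ω = 169.1 rad/s
x(θ) = r cosθ + √(L² − r² sin²θ); with ω constant, a = ω²·d²x/dθ².
d²x/dθ² = −r cosθ − r²(cos2θ)/√u − r⁴ sin²2θ/(4u^{3/2}),  u = L² − r² sin²θ = 0.00877198 m².
Substituting r = 0.0272 m, L = 0.0967 m, θ = 117.8°: d²x/dθ² = +0.017035 m.
a = ω²·d²x/dθ² = (169.1)²·(+0.017035) = +486.83 m/s²;  |a| = 486.83 m/s².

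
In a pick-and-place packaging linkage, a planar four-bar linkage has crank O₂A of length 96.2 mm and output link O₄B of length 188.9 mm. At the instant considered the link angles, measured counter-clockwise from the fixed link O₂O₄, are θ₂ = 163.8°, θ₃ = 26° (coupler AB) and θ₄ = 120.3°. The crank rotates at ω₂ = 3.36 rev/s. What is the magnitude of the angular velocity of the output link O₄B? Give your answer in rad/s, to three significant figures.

7.24

ω₂ = 21.11 rad/s (from 3.36 rev/s).
Differentiating the loop-closure r₂e^{iθ₂}+r₃e^{iθ₃}=r₁+r₄e^{iθ₄} gives r₂ω₂e^{iθ₂}+r₃ω₃e^{iθ₃}=r₄ω₄e^{iθ₄}.
Eliminating the other unknown: ω₄ = r₂ω₂ sin(θ₂−θ₃) / [r₄ sin(θ₄−θ₃)].
Numerator sine = +0.67172; denominator sine = +0.99719.
Result = 0.0962·21.11·(+0.67172) / (0.1889·(+0.99719)) = +7.2423 rad/s; magnitude 7.2423 rad/s.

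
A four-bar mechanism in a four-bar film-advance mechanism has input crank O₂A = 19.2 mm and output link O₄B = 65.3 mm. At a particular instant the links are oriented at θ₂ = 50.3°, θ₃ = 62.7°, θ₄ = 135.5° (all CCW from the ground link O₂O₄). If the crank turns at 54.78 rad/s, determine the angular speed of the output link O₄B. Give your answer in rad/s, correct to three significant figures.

3.62

ω₂ = 54.78 rad/s
Differentiating the loop-closure r₂e^{iθ₂}+r₃e^{iθ₃}=r₁+r₄e^{iθ₄} gives r₂ω₂e^{iθ₂}+r₃ω₃e^{iθ₃}=r₄ω₄e^{iθ₄}.
Eliminating the other unknown: ω₄ = r₂ω₂ sin(θ₂−θ₃) / [r₄ sin(θ₄−θ₃)].
Numerator sine = -0.21474; denominator sine = +0.95528.
Result = 0.0192·54.78·(-0.21474) / (0.0653·(+0.95528)) = -3.6206 rad/s; magnitude 3.6206 rad/s.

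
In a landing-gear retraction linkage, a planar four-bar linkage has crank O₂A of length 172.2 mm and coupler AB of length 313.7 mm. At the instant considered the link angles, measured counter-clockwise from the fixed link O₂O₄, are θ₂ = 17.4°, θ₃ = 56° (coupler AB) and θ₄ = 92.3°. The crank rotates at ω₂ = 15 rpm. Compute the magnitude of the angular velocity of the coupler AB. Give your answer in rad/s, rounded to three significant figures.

ω₂ = 1.571 rad/s (from 15 rpm).
Differentiating the loop-closure r₂e^{iθ₂}+r₃e^{iθ₃}=r₁+r₄e^{iθ₄} gives r₂ω₂e^{iθ₂}+r₃ω₃e^{iθ₃}=r₄ω₄e^{iθ₄}.
Eliminating the other unknown: ω₃ = r₂ω₂ sin(θ₄−θ₂) / [r₃ sin(θ₃−θ₄)].
Numerator sine = +0.96547; denominator sine = -0.59201.
Result = 0.1722·1.571·(+0.96547) / (0.3137·(-0.59201)) = -1.4062 rad/s; magnitude 1.4062 rad/s.

1.41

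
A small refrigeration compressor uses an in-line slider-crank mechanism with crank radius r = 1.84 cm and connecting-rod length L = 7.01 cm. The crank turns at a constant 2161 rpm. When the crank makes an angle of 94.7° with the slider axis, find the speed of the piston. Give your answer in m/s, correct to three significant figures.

ω = 2π·2161/60 = 226.3 rad/s
For an in-line slider-crank, x = r cosθ + √(L² − r² sin²θ), so v = −rω sinθ·[1 + r cosθ/√(L² − r² sin²θ)].
With r = 0.0184 m, L = 0.0701 m, θ = 94.7°: √(L² − r² sin²θ) = 0.067659 m.
v = −0.0184·226.3·0.99664·[1 + 0.0184·-0.08194/0.067659] = -4.0574 m/s.
|v| = 4.0574 m/s.

4.06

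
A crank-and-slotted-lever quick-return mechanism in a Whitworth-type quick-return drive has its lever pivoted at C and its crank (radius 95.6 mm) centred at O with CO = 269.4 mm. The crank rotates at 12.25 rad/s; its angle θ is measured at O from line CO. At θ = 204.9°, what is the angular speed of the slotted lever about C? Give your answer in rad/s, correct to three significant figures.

4.98

ω = 12.25 rad/s
Crank pin A relative to C: A = (d + r cosθ, r sinθ); lever angle φ = atan2(r sinθ, d + r cosθ).
Differentiating tanφ: φ̇ = rω(d cosθ + r)/(d² + r² + 2dr cosθ).
d² + r² + 2dr cosθ = |CA|² = 0.0349945 m²;  d cosθ + r = -0.14876 m.
|ω_lever| = |0.0956·12.25·-0.14876| / 0.0349945 = 4.9782 rad/s.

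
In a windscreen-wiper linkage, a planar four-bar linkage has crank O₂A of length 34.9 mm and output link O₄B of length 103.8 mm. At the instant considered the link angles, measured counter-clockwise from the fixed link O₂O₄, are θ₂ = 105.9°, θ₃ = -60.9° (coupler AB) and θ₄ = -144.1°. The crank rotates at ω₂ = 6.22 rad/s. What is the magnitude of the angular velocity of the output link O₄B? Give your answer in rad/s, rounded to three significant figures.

0.481

ω₂ = 6.22 rad/s
Differentiating the loop-closure r₂e^{iθ₂}+r₃e^{iθ₃}=r₁+r₄e^{iθ₄} gives r₂ω₂e^{iθ₂}+r₃ω₃e^{iθ₃}=r₄ω₄e^{iθ₄}.
Eliminating the other unknown: ω₄ = r₂ω₂ sin(θ₂−θ₃) / [r₄ sin(θ₄−θ₃)].
Numerator sine = +0.22835; denominator sine = -0.99297.
Result = 0.0349·6.22·(+0.22835) / (0.1038·(-0.99297)) = -0.48094 rad/s; magnitude 0.48094 rad/s.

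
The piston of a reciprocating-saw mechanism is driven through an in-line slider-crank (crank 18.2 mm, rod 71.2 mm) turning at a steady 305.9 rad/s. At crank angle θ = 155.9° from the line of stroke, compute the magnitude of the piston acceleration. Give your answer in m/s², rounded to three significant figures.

1260

ω = 305.9 rad/s
x(θ) = r cosθ + √(L² − r² sin²θ); with ω constant, a = ω²·d²x/dθ².
d²x/dθ² = −r cosθ − r²(cos2θ)/√u − r⁴ sin²2θ/(4u^{3/2}),  u = L² − r² sin²θ = 0.00501421 m².
Substituting r = 0.0182 m, L = 0.0712 m, θ = 155.9°: d²x/dθ² = +0.013453 m.
a = ω²·d²x/dθ² = (305.9)²·(+0.013453) = +1258.8 m/s²;  |a| = 1258.8 m/s².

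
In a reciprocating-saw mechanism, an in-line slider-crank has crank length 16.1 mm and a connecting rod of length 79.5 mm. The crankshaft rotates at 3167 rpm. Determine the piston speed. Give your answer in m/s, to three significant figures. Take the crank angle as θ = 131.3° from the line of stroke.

ω = 2π·3167/60 = 331.6 rad/s
For an in-line slider-crank, x = r cosθ + √(L² − r² sin²θ), so v = −rω sinθ·[1 + r cosθ/√(L² − r² sin²θ)].
With r = 0.0161 m, L = 0.0795 m, θ = 131.3°: √(L² − r² sin²θ) = 0.078575 m.
v = −0.0161·331.6·0.75126·[1 + 0.0161·-0.66000/0.078575] = -3.4689 m/s.
|v| = 3.4689 m/s.

3.47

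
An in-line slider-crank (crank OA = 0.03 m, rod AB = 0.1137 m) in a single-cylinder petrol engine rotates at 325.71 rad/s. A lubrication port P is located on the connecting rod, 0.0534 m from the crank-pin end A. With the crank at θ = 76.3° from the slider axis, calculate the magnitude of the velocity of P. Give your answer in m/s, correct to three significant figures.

ω = 325.7 rad/s.  Crank-pin speed |V_A| = rω = 9.7713 m/s, perpendicular to OA.
Rod angle: sinφ = −(r/L) sinθ ⇒ φ = -14.853°; ω_rod = −rω cosθ/√(L²−r²sin²θ) = -21.057 rad/s.
V_P = V_A + ω_rod × AP, with AP = 0.0534 m along the rod.
Components: V_Px = −rω sinθ − a·ω_rod·sinφ = -9.7815 m/s;  V_Py = rω cosθ + a·ω_rod·cosφ = +1.2273 m/s.
|V_P| = √(V_Px² + V_Py²) = 9.8582 m/s.

9.86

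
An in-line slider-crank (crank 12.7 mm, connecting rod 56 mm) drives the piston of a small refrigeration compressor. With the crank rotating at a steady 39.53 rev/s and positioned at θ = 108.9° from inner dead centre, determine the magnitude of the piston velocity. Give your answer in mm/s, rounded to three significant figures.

ω = 2π·39.5 = 248.4 rad/s
For an in-line slider-crank, x = r cosθ + √(L² − r² sin²θ), so v = −rω sinθ·[1 + r cosθ/√(L² − r² sin²θ)].
With r = 0.0127 m, L = 0.056 m, θ = 108.9°: √(L² − r² sin²θ) = 0.054696 m.
v = −0.0127·248.4·0.94609·[1 + 0.0127·-0.32392/0.054696] = -2.7598 m/s.
|v| = 2.7598 m/s = 2759.8 mm/s.

2760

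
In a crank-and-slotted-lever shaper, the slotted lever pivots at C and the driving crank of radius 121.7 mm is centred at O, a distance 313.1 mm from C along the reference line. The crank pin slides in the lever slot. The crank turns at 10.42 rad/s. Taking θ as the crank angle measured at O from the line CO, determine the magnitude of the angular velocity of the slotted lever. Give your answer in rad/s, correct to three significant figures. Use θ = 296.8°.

2.26

ω = 10.42 rad/s
Crank pin A relative to C: A = (d + r cosθ, r sinθ); lever angle φ = atan2(r sinθ, d + r cosθ).
Differentiating tanφ: φ̇ = rω(d cosθ + r)/(d² + r² + 2dr cosθ).
d² + r² + 2dr cosθ = |CA|² = 0.147203 m²;  d cosθ + r = +0.26287 m.
|ω_lever| = |0.1217·10.42·+0.26287| / 0.147203 = 2.2645 rad/s.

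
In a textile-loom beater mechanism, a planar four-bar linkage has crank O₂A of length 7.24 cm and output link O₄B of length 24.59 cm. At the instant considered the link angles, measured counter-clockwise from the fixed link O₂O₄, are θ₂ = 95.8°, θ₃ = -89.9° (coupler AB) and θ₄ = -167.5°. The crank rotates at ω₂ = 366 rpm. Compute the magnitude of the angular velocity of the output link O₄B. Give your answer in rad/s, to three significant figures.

1.15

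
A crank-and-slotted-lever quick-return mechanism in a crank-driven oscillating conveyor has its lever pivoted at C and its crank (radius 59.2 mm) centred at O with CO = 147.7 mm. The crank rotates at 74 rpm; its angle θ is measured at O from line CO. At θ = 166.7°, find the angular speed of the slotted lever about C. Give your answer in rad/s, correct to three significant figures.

4.67

ω = 7.749 rad/s (from 74 rpm).
Crank pin A relative to C: A = (d + r cosθ, r sinθ); lever angle φ = atan2(r sinθ, d + r cosθ).
Differentiating tanφ: φ̇ = rω(d cosθ + r)/(d² + r² + 2dr cosθ).
d² + r² + 2dr cosθ = |CA|² = 0.00830129 m²;  d cosθ + r = -0.084539 m.
|ω_lever| = |0.0592·7.749·-0.084539| / 0.00830129 = 4.6719 rad/s.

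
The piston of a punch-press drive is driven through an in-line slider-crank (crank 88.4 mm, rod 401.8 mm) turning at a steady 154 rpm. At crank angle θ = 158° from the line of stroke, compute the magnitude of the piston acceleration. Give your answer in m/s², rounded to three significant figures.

17.6

ω = 2π·154/60 = 16.13 rad/s
x(θ) = r cosθ + √(L² − r² sin²θ); with ω constant, a = ω²·d²x/dθ².
d²x/dθ² = −r cosθ − r²(cos2θ)/√u − r⁴ sin²2θ/(4u^{3/2}),  u = L² − r² sin²θ = 0.160347 m².
Substituting r = 0.0884 m, L = 0.4018 m, θ = 158°: d²x/dθ² = +0.06781 m.
a = ω²·d²x/dθ² = (16.13)²·(+0.06781) = +17.636 m/s²;  |a| = 17.636 m/s².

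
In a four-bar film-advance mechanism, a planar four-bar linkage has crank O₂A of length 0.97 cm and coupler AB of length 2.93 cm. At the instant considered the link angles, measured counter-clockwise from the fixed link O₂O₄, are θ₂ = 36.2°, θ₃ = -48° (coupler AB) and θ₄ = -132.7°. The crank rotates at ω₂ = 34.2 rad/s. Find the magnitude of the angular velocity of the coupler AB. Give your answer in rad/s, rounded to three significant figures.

ω₂ = 34.2 rad/s
Differentiating the loop-closure r₂e^{iθ₂}+r₃e^{iθ₃}=r₁+r₄e^{iθ₄} gives r₂ω₂e^{iθ₂}+r₃ω₃e^{iθ₃}=r₄ω₄e^{iθ₄}.
Eliminating the other unknown: ω₃ = r₂ω₂ sin(θ₄−θ₂) / [r₃ sin(θ₃−θ₄)].
Numerator sine = -0.19252; denominator sine = +0.99572.
Result = 0.0097·34.2·(-0.19252) / (0.0293·(+0.99572)) = -2.1891 rad/s; magnitude 2.1891 rad/s.

2.19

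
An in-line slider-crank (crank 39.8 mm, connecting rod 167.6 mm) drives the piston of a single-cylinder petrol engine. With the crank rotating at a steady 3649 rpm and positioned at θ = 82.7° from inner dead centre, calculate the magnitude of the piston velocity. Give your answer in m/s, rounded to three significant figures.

15.6

ω = 2π·3649/60 = 382.1 rad/s
For an in-line slider-crank, x = r cosθ + √(L² − r² sin²θ), so v = −rω sinθ·[1 + r cosθ/√(L² − r² sin²θ)].
With r = 0.0398 m, L = 0.1676 m, θ = 82.7°: √(L² − r² sin²θ) = 0.16288 m.
v = −0.0398·382.1·0.99189·[1 + 0.0398·0.12706/0.16288] = -15.554 m/s.
|v| = 15.554 m/s.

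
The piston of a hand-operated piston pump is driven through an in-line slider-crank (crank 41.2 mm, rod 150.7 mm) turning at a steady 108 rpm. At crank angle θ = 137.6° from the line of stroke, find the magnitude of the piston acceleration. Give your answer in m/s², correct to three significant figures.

3.73

ω = 2π·108/60 = 11.31 rad/s
x(θ) = r cosθ + √(L² − r² sin²θ); with ω constant, a = ω²·d²x/dθ².
d²x/dθ² = −r cosθ − r²(cos2θ)/√u − r⁴ sin²2θ/(4u^{3/2}),  u = L² − r² sin²θ = 0.0219387 m².
Substituting r = 0.0412 m, L = 0.1507 m, θ = 137.6°: d²x/dθ² = +0.029166 m.
a = ω²·d²x/dθ² = (11.31)²·(+0.029166) = +3.7306 m/s²;  |a| = 3.7306 m/s².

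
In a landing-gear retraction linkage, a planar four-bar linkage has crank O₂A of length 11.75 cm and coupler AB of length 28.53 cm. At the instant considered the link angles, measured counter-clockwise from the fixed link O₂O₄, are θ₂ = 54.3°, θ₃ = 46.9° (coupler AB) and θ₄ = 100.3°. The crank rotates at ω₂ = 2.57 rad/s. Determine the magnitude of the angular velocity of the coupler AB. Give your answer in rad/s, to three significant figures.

0.948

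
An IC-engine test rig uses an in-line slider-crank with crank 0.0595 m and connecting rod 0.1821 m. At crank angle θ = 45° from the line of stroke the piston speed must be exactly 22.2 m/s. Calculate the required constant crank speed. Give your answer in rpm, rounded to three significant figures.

For an in-line slider-crank, |v_piston| = rω|sinθ|·[1 + r cosθ/√(L² − r² sin²θ)].
With r = 0.0595 m, L = 0.1821 m, θ = 45°: the bracketed kinematic factor |dx/dθ| = 0.052064 m.
ω = v/|dx/dθ| = 22.2/0.052064 = 426.4 rad/s.
N = 60ω/(2π) = 4071.8 rpm.

4070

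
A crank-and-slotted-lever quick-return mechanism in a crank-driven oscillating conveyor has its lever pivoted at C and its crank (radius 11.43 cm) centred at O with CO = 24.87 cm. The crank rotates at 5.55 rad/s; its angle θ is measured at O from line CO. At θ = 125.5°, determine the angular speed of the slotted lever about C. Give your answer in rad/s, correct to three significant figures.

0.456

ω = 5.55 rad/s
Crank pin A relative to C: A = (d + r cosθ, r sinθ); lever angle φ = atan2(r sinθ, d + r cosθ).
Differentiating tanφ: φ̇ = rω(d cosθ + r)/(d² + r² + 2dr cosθ).
d² + r² + 2dr cosθ = |CA|² = 0.0419016 m²;  d cosθ + r = -0.030121 m.
|ω_lever| = |0.1143·5.55·-0.030121| / 0.0419016 = 0.45601 rad/s.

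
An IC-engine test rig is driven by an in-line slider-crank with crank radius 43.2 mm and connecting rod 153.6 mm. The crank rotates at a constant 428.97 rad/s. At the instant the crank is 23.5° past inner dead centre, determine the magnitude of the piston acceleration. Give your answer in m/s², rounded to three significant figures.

8850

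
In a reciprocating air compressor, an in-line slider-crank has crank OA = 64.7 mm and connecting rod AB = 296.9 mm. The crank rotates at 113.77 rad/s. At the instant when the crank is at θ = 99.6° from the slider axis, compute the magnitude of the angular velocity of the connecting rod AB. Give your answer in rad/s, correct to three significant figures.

ω = 113.8 rad/s
The rod makes angle φ with the slider axis where L sinφ = r sinθ; differentiating, L cosφ·φ̇ = r ω cosθ.
L cosφ = √(L² − r² sin²θ) = 0.28997 m.
|ω_rod| = r ω |cosθ| / √(L² − r² sin²θ) = 0.0647·113.8·0.16677/0.28997 = 4.2335 rad/s.

4.23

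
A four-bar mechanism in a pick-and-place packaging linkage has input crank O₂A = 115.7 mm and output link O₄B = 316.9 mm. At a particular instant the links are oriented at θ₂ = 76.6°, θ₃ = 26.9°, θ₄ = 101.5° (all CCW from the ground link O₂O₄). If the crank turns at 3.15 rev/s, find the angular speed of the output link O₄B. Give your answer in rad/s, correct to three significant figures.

5.72

ω₂ = 19.79 rad/s (from 3.15 rev/s).
Differentiating the loop-closure r₂e^{iθ₂}+r₃e^{iθ₃}=r₁+r₄e^{iθ₄} gives r₂ω₂e^{iθ₂}+r₃ω₃e^{iθ₃}=r₄ω₄e^{iθ₄}.
Eliminating the other unknown: ω₄ = r₂ω₂ sin(θ₂−θ₃) / [r₄ sin(θ₄−θ₃)].
Numerator sine = +0.76267; denominator sine = +0.96410.
Result = 0.1157·19.79·(+0.76267) / (0.3169·(+0.96410)) = +5.7163 rad/s; magnitude 5.7163 rad/s.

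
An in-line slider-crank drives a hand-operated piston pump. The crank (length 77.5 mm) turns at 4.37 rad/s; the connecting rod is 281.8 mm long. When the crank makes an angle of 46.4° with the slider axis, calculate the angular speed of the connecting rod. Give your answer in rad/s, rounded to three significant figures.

ω = 4.37 rad/s
The rod makes angle φ with the slider axis where L sinφ = r sinθ; differentiating, L cosφ·φ̇ = r ω cosθ.
L cosφ = √(L² − r² sin²θ) = 0.27615 m.
|ω_rod| = r ω |cosθ| / √(L² − r² sin²θ) = 0.0775·4.37·0.68962/0.27615 = 0.84575 rad/s.

0.846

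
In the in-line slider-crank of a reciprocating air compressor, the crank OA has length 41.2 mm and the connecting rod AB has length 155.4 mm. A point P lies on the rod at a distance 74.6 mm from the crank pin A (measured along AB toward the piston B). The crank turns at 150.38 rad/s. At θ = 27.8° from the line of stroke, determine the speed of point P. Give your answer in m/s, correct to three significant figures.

4.30

ω = 150.4 rad/s.  Crank-pin speed |V_A| = rω = 6.1957 m/s, perpendicular to OA.
Rod angle: sinφ = −(r/L) sinθ ⇒ φ = -7.103°; ω_rod = −rω cosθ/√(L²−r²sin²θ) = -35.54 rad/s.
V_P = V_A + ω_rod × AP, with AP = 0.0746 m along the rod.
Components: V_Px = −rω sinθ − a·ω_rod·sinφ = -3.2174 m/s;  V_Py = rω cosθ + a·ω_rod·cosφ = +2.8496 m/s.
|V_P| = √(V_Px² + V_Py²) = 4.2979 m/s.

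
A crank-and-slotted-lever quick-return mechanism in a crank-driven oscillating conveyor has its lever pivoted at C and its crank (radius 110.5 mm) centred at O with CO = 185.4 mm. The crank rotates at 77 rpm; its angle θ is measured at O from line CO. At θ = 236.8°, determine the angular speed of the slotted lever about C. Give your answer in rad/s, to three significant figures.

0.331

ω = 8.063 rad/s (from 77 rpm).
Crank pin A relative to C: A = (d + r cosθ, r sinθ); lever angle φ = atan2(r sinθ, d + r cosθ).
Differentiating tanφ: φ̇ = rω(d cosθ + r)/(d² + r² + 2dr cosθ).
d² + r² + 2dr cosθ = |CA|² = 0.0241479 m²;  d cosθ + r = +0.0089818 m.
|ω_lever| = |0.1105·8.063·+0.0089818| / 0.0241479 = 0.33141 rad/s.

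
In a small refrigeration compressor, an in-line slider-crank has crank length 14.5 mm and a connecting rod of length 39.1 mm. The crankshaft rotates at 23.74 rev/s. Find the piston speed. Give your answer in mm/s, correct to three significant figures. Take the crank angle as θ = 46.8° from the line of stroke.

1990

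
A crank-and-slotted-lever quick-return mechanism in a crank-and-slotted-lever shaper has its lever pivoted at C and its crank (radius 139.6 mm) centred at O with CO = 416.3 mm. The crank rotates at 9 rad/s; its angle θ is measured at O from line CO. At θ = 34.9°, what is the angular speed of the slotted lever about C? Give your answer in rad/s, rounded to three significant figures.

ω = 9 rad/s
Crank pin A relative to C: A = (d + r cosθ, r sinθ); lever angle φ = atan2(r sinθ, d + r cosθ).
Differentiating tanφ: φ̇ = rω(d cosθ + r)/(d² + r² + 2dr cosθ).
d² + r² + 2dr cosθ = |CA|² = 0.288121 m²;  d cosθ + r = +0.48103 m.
|ω_lever| = |0.1396·9·+0.48103| / 0.288121 = 2.0976 rad/s.

2.10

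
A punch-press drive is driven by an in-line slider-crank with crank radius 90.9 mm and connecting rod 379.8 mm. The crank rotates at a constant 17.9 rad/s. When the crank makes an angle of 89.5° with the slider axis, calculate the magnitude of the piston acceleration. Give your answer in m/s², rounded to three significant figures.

6.92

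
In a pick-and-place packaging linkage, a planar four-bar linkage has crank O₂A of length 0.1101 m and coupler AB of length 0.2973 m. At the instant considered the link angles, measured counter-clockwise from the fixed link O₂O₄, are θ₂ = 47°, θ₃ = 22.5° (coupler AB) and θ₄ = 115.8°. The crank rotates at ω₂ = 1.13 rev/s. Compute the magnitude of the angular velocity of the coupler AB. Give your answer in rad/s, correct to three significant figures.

ω₂ = 7.1 rad/s (from 1.13 rev/s).
Differentiating the loop-closure r₂e^{iθ₂}+r₃e^{iθ₃}=r₁+r₄e^{iθ₄} gives r₂ω₂e^{iθ₂}+r₃ω₃e^{iθ₃}=r₄ω₄e^{iθ₄}.
Eliminating the other unknown: ω₃ = r₂ω₂ sin(θ₄−θ₂) / [r₃ sin(θ₃−θ₄)].
Numerator sine = +0.93232; denominator sine = -0.99834.
Result = 0.1101·7.1·(+0.93232) / (0.2973·(-0.99834)) = -2.4555 rad/s; magnitude 2.4555 rad/s.

2.46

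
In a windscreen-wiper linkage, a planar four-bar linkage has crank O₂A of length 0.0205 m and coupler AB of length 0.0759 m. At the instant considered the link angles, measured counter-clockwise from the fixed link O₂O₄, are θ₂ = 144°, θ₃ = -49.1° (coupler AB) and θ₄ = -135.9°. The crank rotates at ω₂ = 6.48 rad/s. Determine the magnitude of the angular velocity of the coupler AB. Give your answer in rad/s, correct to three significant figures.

ω₂ = 6.48 rad/s
Differentiating the loop-closure r₂e^{iθ₂}+r₃e^{iθ₃}=r₁+r₄e^{iθ₄} gives r₂ω₂e^{iθ₂}+r₃ω₃e^{iθ₃}=r₄ω₄e^{iθ₄}.
Eliminating the other unknown: ω₃ = r₂ω₂ sin(θ₄−θ₂) / [r₃ sin(θ₃−θ₄)].
Numerator sine = +0.98511; denominator sine = +0.99844.
Result = 0.0205·6.48·(+0.98511) / (0.0759·(+0.99844)) = +1.7268 rad/s; magnitude 1.7268 rad/s.

1.73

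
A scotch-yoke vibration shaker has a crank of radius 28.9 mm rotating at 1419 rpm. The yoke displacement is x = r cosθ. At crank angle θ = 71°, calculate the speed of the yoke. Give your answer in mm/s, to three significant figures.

4060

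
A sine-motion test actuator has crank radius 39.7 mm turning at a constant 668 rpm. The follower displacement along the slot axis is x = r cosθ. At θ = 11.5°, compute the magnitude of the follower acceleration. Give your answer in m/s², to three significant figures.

190

ω = 69.95 rad/s (from 668 rpm).
x = r cosθ ⇒ ẍ = −rω² cosθ (ω constant).
|a| = rω²|cosθ| = 0.0397·(69.95)²·|cos 11.5°| = 190.37 m/s².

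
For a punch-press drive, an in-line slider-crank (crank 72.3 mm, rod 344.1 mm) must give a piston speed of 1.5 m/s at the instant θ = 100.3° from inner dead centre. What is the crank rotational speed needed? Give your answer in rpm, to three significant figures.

209

For an in-line slider-crank, |v_piston| = rω|sinθ|·[1 + r cosθ/√(L² − r² sin²θ)].
With r = 0.0723 m, L = 0.3441 m, θ = 100.3°: the bracketed kinematic factor |dx/dθ| = 0.068403 m.
ω = v/|dx/dθ| = 1.5/0.068403 = 21.929 rad/s.
N = 60ω/(2π) = 209.4 rpm.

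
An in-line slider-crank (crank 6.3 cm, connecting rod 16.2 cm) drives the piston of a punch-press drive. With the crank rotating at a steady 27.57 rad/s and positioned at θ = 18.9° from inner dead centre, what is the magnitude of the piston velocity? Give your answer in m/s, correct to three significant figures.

0.771

ω = 27.57 rad/s
For an in-line slider-crank, x = r cosθ + √(L² − r² sin²θ), so v = −rω sinθ·[1 + r cosθ/√(L² − r² sin²θ)].
With r = 0.063 m, L = 0.162 m, θ = 18.9°: √(L² − r² sin²θ) = 0.16071 m.
v = −0.063·27.57·0.32392·[1 + 0.063·0.94609/0.16071] = -0.77128 m/s.
|v| = 0.77128 m/s.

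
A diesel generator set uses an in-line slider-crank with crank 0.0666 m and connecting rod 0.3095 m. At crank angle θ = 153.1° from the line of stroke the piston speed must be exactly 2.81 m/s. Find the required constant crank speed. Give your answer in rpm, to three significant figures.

1100

For an in-line slider-crank, |v_piston| = rω|sinθ|·[1 + r cosθ/√(L² − r² sin²θ)].
With r = 0.0666 m, L = 0.3095 m, θ = 153.1°: the bracketed kinematic factor |dx/dθ| = 0.024322 m.
ω = v/|dx/dθ| = 2.81/0.024322 = 115.53 rad/s.
N = 60ω/(2π) = 1103.3 rpm.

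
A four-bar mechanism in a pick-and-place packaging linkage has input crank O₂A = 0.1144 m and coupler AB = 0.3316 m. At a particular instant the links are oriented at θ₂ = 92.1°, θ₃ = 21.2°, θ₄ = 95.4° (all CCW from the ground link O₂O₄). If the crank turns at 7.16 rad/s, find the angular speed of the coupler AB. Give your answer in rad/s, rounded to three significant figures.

ω₂ = 7.16 rad/s
Differentiating the loop-closure r₂e^{iθ₂}+r₃e^{iθ₃}=r₁+r₄e^{iθ₄} gives r₂ω₂e^{iθ₂}+r₃ω₃e^{iθ₃}=r₄ω₄e^{iθ₄}.
Eliminating the other unknown: ω₃ = r₂ω₂ sin(θ₄−θ₂) / [r₃ sin(θ₃−θ₄)].
Numerator sine = +0.05756; denominator sine = -0.96222.
Result = 0.1144·7.16·(+0.05756) / (0.3316·(-0.96222)) = -0.14778 rad/s; magnitude 0.14778 rad/s.

0.148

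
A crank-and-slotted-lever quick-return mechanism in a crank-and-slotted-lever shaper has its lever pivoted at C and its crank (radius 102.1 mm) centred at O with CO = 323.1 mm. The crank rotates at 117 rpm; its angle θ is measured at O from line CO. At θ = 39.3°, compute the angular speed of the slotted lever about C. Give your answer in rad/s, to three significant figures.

2.66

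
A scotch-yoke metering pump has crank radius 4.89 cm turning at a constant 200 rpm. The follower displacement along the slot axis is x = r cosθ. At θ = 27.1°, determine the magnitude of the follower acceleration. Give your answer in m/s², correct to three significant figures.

ω = 20.94 rad/s (from 200 rpm).
x = r cosθ ⇒ ẍ = −rω² cosθ (ω constant).
|a| = rω²|cosθ| = 0.0489·(20.94)²·|cos 27.1°| = 19.095 m/s².

19.1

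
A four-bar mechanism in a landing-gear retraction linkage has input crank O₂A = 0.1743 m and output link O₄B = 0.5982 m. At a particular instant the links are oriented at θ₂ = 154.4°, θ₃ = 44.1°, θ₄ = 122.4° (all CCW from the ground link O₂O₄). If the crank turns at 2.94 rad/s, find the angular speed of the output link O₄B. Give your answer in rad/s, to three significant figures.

0.820

ω₂ = 2.94 rad/s
Differentiating the loop-closure r₂e^{iθ₂}+r₃e^{iθ₃}=r₁+r₄e^{iθ₄} gives r₂ω₂e^{iθ₂}+r₃ω₃e^{iθ₃}=r₄ω₄e^{iθ₄}.
Eliminating the other unknown: ω₄ = r₂ω₂ sin(θ₂−θ₃) / [r₄ sin(θ₄−θ₃)].
Numerator sine = +0.93789; denominator sine = +0.97922.
Result = 0.1743·2.94·(+0.93789) / (0.5982·(+0.97922)) = +0.82048 rad/s; magnitude 0.82048 rad/s.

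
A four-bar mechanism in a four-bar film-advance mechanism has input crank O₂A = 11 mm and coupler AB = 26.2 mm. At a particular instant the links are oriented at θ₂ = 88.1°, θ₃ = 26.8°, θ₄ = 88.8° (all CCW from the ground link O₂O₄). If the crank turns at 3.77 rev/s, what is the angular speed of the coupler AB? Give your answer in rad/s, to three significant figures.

0.138

ω₂ = 23.69 rad/s (from 3.77 rev/s).
Differentiating the loop-closure r₂e^{iθ₂}+r₃e^{iθ₃}=r₁+r₄e^{iθ₄} gives r₂ω₂e^{iθ₂}+r₃ω₃e^{iθ₃}=r₄ω₄e^{iθ₄}.
Eliminating the other unknown: ω₃ = r₂ω₂ sin(θ₄−θ₂) / [r₃ sin(θ₃−θ₄)].
Numerator sine = +0.01222; denominator sine = -0.88295.
Result = 0.011·23.69·(+0.01222) / (0.0262·(-0.88295)) = -0.13761 rad/s; magnitude 0.13761 rad/s.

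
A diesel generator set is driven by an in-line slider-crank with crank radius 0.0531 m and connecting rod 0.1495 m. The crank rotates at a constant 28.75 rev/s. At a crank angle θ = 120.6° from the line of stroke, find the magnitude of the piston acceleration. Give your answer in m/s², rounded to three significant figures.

ω = 2π·28.8 = 180.6 rad/s
x(θ) = r cosθ + √(L² − r² sin²θ); with ω constant, a = ω²·d²x/dθ².
d²x/dθ² = −r cosθ − r²(cos2θ)/√u − r⁴ sin²2θ/(4u^{3/2}),  u = L² − r² sin²θ = 0.0202613 m².
Substituting r = 0.0531 m, L = 0.1495 m, θ = 120.6°: d²x/dθ² = +0.036044 m.
a = ω²·d²x/dθ² = (180.6)²·(+0.036044) = +1176.2 m/s²;  |a| = 1176.2 m/s².

1180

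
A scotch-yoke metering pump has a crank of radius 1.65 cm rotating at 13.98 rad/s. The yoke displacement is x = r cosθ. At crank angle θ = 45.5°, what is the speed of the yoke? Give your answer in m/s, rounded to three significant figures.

ω = 13.98 rad/s
x = r cosθ ⇒ ẋ = −rω sinθ.
|v| = rω|sinθ| = 0.0165·13.98·|sin 45.5°| = 0.16453 m/s.

0.165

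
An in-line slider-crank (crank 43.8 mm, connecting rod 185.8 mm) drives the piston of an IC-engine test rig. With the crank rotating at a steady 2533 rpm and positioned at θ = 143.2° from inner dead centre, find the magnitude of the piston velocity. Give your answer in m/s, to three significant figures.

5.63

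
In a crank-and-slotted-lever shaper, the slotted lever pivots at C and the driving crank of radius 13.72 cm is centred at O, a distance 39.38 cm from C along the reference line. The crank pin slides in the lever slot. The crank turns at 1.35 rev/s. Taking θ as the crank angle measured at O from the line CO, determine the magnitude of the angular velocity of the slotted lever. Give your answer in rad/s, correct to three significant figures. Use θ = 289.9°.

ω = 8.482 rad/s (from 1.35 rev/s).
Crank pin A relative to C: A = (d + r cosθ, r sinθ); lever angle φ = atan2(r sinθ, d + r cosθ).
Differentiating tanφ: φ̇ = rω(d cosθ + r)/(d² + r² + 2dr cosθ).
d² + r² + 2dr cosθ = |CA|² = 0.210683 m²;  d cosθ + r = +0.27124 m.
|ω_lever| = |0.1372·8.482·+0.27124| / 0.210683 = 1.4983 rad/s.

1.50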